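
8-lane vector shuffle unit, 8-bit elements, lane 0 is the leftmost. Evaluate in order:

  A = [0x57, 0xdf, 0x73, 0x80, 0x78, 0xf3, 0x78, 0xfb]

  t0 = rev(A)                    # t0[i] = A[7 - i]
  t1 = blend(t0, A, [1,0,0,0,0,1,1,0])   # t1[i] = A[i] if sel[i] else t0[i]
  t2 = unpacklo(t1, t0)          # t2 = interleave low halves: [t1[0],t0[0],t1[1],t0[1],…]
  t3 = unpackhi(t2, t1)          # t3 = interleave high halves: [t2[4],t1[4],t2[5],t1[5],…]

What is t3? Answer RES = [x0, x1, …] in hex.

→ t0 |fb|78|f3|78|80|73|df|57|
→ t1 |57|78|f3|78|80|f3|78|57|
→ t2 |57|fb|78|78|f3|f3|78|78|
→ t3 |f3|80|f3|f3|78|78|78|57|

RES = [0xf3, 0x80, 0xf3, 0xf3, 0x78, 0x78, 0x78, 0x57]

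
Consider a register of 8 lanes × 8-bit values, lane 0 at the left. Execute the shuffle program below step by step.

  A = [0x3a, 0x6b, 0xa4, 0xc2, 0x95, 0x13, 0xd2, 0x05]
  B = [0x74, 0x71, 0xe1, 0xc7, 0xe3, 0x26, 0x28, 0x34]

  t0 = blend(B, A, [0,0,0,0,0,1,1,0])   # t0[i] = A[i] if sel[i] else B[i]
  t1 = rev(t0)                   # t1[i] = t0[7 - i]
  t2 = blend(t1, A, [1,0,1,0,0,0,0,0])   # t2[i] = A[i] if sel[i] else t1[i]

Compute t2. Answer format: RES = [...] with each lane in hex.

RES = [0x3a, 0xd2, 0xa4, 0xe3, 0xc7, 0xe1, 0x71, 0x74]

→ t0 |74|71|e1|c7|e3|13|d2|34|
→ t1 |34|d2|13|e3|c7|e1|71|74|
→ t2 |3a|d2|a4|e3|c7|e1|71|74|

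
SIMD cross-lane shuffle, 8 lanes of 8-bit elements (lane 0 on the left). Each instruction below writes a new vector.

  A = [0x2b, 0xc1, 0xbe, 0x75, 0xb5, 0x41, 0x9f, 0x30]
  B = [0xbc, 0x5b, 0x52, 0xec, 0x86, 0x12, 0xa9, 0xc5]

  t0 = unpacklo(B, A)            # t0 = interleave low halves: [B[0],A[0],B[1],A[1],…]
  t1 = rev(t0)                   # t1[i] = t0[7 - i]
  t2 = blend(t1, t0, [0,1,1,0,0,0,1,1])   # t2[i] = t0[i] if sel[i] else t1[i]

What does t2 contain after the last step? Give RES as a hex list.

RES = [ 0x75  0x2b  0x5b  0x52  0xc1  0x5b  0xec  0x75 ]

t0 = [0xbc, 0x2b, 0x5b, 0xc1, 0x52, 0xbe, 0xec, 0x75]
t1 = [0x75, 0xec, 0xbe, 0x52, 0xc1, 0x5b, 0x2b, 0xbc]
t2 = [0x75, 0x2b, 0x5b, 0x52, 0xc1, 0x5b, 0xec, 0x75]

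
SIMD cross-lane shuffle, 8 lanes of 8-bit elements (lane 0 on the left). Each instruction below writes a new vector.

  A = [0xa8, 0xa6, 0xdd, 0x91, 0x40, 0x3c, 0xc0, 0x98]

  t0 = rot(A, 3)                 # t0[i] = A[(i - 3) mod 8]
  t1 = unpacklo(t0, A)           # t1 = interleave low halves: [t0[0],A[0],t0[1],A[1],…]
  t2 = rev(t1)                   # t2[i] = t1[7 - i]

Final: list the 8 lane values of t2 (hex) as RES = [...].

  t0: 3c c0 98 a8 a6 dd 91 40
  t1: 3c a8 c0 a6 98 dd a8 91
  t2: 91 a8 dd 98 a6 c0 a8 3c

RES = [ 0x91  0xa8  0xdd  0x98  0xa6  0xc0  0xa8  0x3c ]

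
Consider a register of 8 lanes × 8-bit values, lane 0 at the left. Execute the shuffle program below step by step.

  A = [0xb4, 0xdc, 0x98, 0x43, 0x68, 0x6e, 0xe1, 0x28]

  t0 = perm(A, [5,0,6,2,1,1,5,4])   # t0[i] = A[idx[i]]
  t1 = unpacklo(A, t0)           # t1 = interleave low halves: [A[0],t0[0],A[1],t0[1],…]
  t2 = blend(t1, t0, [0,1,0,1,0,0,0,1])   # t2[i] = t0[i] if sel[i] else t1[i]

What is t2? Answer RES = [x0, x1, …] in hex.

t0 = [0x6e, 0xb4, 0xe1, 0x98, 0xdc, 0xdc, 0x6e, 0x68]
t1 = [0xb4, 0x6e, 0xdc, 0xb4, 0x98, 0xe1, 0x43, 0x98]
t2 = [0xb4, 0xb4, 0xdc, 0x98, 0x98, 0xe1, 0x43, 0x68]

RES = [ 0xb4  0xb4  0xdc  0x98  0x98  0xe1  0x43  0x68 ]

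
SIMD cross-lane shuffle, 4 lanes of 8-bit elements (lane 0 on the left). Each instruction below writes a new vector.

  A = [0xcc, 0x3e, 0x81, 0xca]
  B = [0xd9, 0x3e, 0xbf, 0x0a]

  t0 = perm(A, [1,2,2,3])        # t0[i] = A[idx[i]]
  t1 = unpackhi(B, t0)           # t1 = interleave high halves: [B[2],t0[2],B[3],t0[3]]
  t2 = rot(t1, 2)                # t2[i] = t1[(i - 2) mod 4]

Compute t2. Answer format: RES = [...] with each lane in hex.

RES = [ 0x0a  0xca  0xbf  0x81 ]

→ t0 |3e|81|81|ca|
→ t1 |bf|81|0a|ca|
→ t2 |0a|ca|bf|81|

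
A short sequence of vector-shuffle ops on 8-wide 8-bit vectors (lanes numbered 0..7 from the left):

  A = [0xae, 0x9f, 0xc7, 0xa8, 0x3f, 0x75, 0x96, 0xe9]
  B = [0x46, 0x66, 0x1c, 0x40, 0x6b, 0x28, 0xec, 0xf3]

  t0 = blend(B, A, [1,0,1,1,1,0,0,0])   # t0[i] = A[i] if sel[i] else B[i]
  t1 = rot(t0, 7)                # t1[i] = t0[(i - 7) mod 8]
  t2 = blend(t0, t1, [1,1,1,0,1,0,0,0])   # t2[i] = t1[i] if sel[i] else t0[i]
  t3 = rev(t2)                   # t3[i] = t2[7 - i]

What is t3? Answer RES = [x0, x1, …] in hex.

RES = [ 0xf3  0xec  0x28  0x28  0xa8  0xa8  0xc7  0x66 ]

t0 = [0xae, 0x66, 0xc7, 0xa8, 0x3f, 0x28, 0xec, 0xf3]
t1 = [0x66, 0xc7, 0xa8, 0x3f, 0x28, 0xec, 0xf3, 0xae]
t2 = [0x66, 0xc7, 0xa8, 0xa8, 0x28, 0x28, 0xec, 0xf3]
t3 = [0xf3, 0xec, 0x28, 0x28, 0xa8, 0xa8, 0xc7, 0x66]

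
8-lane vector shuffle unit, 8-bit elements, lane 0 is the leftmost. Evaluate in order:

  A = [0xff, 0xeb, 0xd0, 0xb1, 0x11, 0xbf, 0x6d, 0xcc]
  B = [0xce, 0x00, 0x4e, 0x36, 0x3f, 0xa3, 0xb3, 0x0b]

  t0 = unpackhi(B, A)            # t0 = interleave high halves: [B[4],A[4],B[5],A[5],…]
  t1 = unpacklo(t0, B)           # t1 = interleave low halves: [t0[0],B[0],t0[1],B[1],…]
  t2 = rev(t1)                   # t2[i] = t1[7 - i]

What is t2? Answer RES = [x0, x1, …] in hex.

→ t0 |3f|11|a3|bf|b3|6d|0b|cc|
→ t1 |3f|ce|11|00|a3|4e|bf|36|
→ t2 |36|bf|4e|a3|00|11|ce|3f|

RES = [0x36, 0xbf, 0x4e, 0xa3, 0x00, 0x11, 0xce, 0x3f]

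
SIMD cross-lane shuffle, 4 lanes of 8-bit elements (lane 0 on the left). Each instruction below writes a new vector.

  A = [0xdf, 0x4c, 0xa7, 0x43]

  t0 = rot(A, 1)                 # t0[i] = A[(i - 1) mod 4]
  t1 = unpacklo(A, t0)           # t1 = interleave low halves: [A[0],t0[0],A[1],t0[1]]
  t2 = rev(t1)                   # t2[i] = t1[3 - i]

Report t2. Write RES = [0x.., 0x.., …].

RES = [ 0xdf  0x4c  0x43  0xdf ]

t0 = [0x43, 0xdf, 0x4c, 0xa7]
t1 = [0xdf, 0x43, 0x4c, 0xdf]
t2 = [0xdf, 0x4c, 0x43, 0xdf]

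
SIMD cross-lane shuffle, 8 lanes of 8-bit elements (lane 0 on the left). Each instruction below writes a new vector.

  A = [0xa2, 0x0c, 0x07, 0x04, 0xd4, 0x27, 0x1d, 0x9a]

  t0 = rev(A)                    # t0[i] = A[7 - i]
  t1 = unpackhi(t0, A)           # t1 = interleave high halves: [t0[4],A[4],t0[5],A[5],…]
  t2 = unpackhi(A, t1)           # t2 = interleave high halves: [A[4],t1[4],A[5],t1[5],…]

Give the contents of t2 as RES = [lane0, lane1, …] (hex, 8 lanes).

RES = [0xd4, 0x0c, 0x27, 0x1d, 0x1d, 0xa2, 0x9a, 0x9a]

t0 = [0x9a, 0x1d, 0x27, 0xd4, 0x04, 0x07, 0x0c, 0xa2]
t1 = [0x04, 0xd4, 0x07, 0x27, 0x0c, 0x1d, 0xa2, 0x9a]
t2 = [0xd4, 0x0c, 0x27, 0x1d, 0x1d, 0xa2, 0x9a, 0x9a]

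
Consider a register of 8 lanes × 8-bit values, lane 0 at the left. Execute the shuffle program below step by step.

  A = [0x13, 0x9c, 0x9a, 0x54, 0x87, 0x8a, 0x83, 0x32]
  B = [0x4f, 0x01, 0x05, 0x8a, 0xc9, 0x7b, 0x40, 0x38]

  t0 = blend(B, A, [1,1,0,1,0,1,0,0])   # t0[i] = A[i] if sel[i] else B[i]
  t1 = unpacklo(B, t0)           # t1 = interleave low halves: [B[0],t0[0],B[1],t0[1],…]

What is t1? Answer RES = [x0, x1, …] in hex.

RES = [ 0x4f  0x13  0x01  0x9c  0x05  0x05  0x8a  0x54 ]

  t0: 13 9c 05 54 c9 8a 40 38
  t1: 4f 13 01 9c 05 05 8a 54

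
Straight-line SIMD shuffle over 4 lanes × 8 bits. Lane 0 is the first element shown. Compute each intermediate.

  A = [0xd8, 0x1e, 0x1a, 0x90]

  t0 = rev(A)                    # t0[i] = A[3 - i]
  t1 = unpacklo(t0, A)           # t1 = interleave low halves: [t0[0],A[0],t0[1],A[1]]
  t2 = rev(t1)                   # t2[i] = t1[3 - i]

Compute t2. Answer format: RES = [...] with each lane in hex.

RES = [ 0x1e  0x1a  0xd8  0x90 ]

t0 = [0x90, 0x1a, 0x1e, 0xd8]
t1 = [0x90, 0xd8, 0x1a, 0x1e]
t2 = [0x1e, 0x1a, 0xd8, 0x90]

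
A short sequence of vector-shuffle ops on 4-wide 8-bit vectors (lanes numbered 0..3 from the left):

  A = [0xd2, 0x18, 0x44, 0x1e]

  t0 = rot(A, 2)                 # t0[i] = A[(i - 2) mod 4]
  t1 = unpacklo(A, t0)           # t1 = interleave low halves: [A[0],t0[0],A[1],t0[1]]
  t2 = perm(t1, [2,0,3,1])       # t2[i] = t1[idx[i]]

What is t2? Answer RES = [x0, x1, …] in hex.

RES = [ 0x18  0xd2  0x1e  0x44 ]

  t0: 44 1e d2 18
  t1: d2 44 18 1e
  t2: 18 d2 1e 44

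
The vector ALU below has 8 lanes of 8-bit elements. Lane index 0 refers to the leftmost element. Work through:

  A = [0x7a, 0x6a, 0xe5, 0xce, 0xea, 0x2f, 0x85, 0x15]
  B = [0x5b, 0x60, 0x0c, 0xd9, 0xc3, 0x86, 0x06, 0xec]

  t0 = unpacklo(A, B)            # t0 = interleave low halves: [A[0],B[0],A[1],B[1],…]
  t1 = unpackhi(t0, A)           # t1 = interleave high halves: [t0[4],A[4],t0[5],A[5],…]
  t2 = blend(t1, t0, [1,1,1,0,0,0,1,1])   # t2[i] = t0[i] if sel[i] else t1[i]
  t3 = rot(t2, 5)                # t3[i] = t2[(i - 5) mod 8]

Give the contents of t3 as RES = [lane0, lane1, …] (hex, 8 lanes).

RES = [0x2f, 0xce, 0x85, 0xce, 0xd9, 0x7a, 0x5b, 0x6a]

  t0: 7a 5b 6a 60 e5 0c ce d9
  t1: e5 ea 0c 2f ce 85 d9 15
  t2: 7a 5b 6a 2f ce 85 ce d9
  t3: 2f ce 85 ce d9 7a 5b 6a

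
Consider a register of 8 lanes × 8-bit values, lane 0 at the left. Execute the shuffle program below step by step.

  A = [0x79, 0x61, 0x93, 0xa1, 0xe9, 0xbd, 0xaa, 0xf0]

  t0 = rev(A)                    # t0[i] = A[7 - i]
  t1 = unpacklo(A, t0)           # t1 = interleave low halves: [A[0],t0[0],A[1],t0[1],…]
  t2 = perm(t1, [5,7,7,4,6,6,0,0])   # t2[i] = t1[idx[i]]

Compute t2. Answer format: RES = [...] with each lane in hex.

  t0: f0 aa bd e9 a1 93 61 79
  t1: 79 f0 61 aa 93 bd a1 e9
  t2: bd e9 e9 93 a1 a1 79 79

RES = [0xbd, 0xe9, 0xe9, 0x93, 0xa1, 0xa1, 0x79, 0x79]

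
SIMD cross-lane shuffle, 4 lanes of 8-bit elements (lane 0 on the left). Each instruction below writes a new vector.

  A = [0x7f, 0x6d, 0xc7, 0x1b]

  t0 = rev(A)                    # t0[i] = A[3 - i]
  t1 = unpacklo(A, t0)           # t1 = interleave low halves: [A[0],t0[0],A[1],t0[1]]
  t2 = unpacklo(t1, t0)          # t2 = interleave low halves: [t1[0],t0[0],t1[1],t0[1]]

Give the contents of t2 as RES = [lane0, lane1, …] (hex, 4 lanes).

RES = [ 0x7f  0x1b  0x1b  0xc7 ]

→ t0 |1b|c7|6d|7f|
→ t1 |7f|1b|6d|c7|
→ t2 |7f|1b|1b|c7|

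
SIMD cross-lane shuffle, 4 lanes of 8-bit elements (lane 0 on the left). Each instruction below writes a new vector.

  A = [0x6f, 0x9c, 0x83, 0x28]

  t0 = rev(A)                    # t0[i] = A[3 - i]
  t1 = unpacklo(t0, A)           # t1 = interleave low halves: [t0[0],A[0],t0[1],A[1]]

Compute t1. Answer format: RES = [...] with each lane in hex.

RES = [0x28, 0x6f, 0x83, 0x9c]

t0 = [0x28, 0x83, 0x9c, 0x6f]
t1 = [0x28, 0x6f, 0x83, 0x9c]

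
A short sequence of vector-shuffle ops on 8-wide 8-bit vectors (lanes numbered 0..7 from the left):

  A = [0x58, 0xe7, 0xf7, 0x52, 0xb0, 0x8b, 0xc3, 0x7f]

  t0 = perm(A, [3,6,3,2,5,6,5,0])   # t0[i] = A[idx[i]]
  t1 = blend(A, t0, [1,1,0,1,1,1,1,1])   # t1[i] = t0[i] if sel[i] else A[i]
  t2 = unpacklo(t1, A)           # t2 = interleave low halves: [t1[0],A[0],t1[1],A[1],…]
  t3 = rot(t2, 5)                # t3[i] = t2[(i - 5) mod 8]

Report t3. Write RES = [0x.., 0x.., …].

RES = [ 0xe7  0xf7  0xf7  0xf7  0x52  0x52  0x58  0xc3 ]

  t0: 52 c3 52 f7 8b c3 8b 58
  t1: 52 c3 f7 f7 8b c3 8b 58
  t2: 52 58 c3 e7 f7 f7 f7 52
  t3: e7 f7 f7 f7 52 52 58 c3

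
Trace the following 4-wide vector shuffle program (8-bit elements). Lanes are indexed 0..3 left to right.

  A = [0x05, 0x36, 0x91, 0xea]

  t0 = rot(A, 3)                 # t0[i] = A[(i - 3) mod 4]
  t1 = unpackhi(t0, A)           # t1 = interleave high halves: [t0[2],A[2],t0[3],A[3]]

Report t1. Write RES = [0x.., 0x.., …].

→ t0 |36|91|ea|05|
→ t1 |ea|91|05|ea|

RES = [0xea, 0x91, 0x05, 0xea]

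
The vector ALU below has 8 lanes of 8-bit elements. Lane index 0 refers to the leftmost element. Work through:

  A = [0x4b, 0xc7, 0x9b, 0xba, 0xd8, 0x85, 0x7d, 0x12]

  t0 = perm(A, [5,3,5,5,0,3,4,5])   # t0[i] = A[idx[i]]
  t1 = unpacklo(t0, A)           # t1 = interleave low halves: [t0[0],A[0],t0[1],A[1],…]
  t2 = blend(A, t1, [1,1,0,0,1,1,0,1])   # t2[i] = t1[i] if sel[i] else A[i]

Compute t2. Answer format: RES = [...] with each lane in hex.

RES = [ 0x85  0x4b  0x9b  0xba  0x85  0x9b  0x7d  0xba ]

→ t0 |85|ba|85|85|4b|ba|d8|85|
→ t1 |85|4b|ba|c7|85|9b|85|ba|
→ t2 |85|4b|9b|ba|85|9b|7d|ba|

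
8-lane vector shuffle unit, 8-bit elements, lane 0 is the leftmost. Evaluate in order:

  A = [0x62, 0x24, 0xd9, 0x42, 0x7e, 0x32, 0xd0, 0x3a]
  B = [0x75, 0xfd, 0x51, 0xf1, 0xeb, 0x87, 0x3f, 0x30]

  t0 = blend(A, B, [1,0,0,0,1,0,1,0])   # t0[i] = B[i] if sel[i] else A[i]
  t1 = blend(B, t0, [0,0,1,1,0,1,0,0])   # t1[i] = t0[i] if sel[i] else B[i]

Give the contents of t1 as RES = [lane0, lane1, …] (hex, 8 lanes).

→ t0 |75|24|d9|42|eb|32|3f|3a|
→ t1 |75|fd|d9|42|eb|32|3f|30|

RES = [ 0x75  0xfd  0xd9  0x42  0xeb  0x32  0x3f  0x30 ]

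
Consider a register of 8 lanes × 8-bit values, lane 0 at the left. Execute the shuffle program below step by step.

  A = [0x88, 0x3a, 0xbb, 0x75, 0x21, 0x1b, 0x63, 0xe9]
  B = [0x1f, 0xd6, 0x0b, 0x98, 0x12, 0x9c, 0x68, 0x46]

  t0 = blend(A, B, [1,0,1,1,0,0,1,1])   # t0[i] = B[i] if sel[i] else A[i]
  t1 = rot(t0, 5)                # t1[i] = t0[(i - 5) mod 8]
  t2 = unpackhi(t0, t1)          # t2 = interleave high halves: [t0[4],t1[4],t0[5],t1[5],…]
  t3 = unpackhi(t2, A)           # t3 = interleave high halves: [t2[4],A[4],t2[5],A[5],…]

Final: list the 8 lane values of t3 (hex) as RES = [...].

RES = [ 0x68  0x21  0x3a  0x1b  0x46  0x63  0x0b  0xe9 ]

→ t0 |1f|3a|0b|98|21|1b|68|46|
→ t1 |98|21|1b|68|46|1f|3a|0b|
→ t2 |21|46|1b|1f|68|3a|46|0b|
→ t3 |68|21|3a|1b|46|63|0b|e9|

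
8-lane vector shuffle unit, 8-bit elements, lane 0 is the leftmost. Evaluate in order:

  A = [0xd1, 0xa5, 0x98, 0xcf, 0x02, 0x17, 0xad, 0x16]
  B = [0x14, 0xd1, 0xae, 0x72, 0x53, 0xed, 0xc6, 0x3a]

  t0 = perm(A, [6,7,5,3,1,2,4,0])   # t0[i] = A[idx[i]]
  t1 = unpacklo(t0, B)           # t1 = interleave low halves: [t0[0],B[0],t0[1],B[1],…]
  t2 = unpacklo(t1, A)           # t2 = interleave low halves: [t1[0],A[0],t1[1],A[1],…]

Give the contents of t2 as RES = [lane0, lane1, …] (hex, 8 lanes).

RES = [0xad, 0xd1, 0x14, 0xa5, 0x16, 0x98, 0xd1, 0xcf]

  t0: ad 16 17 cf a5 98 02 d1
  t1: ad 14 16 d1 17 ae cf 72
  t2: ad d1 14 a5 16 98 d1 cf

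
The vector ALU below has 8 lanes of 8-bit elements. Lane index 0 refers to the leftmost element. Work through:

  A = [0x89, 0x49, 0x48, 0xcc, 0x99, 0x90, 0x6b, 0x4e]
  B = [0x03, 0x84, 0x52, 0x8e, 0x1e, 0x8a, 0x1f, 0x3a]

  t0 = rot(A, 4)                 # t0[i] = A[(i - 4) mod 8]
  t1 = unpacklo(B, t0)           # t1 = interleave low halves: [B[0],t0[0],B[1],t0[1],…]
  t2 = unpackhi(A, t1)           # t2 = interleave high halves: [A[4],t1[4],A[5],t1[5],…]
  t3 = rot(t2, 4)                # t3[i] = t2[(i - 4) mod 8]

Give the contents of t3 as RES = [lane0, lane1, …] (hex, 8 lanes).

RES = [ 0x6b  0x8e  0x4e  0x4e  0x99  0x52  0x90  0x6b ]

→ t0 |99|90|6b|4e|89|49|48|cc|
→ t1 |03|99|84|90|52|6b|8e|4e|
→ t2 |99|52|90|6b|6b|8e|4e|4e|
→ t3 |6b|8e|4e|4e|99|52|90|6b|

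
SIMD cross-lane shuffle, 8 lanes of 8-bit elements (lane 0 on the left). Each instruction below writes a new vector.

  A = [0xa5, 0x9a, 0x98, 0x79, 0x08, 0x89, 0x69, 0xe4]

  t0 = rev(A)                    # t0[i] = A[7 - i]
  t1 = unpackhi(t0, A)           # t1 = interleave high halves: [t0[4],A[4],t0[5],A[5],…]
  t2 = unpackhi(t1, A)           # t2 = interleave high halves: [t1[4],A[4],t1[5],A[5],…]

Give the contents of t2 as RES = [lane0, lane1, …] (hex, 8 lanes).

RES = [0x9a, 0x08, 0x69, 0x89, 0xa5, 0x69, 0xe4, 0xe4]

→ t0 |e4|69|89|08|79|98|9a|a5|
→ t1 |79|08|98|89|9a|69|a5|e4|
→ t2 |9a|08|69|89|a5|69|e4|e4|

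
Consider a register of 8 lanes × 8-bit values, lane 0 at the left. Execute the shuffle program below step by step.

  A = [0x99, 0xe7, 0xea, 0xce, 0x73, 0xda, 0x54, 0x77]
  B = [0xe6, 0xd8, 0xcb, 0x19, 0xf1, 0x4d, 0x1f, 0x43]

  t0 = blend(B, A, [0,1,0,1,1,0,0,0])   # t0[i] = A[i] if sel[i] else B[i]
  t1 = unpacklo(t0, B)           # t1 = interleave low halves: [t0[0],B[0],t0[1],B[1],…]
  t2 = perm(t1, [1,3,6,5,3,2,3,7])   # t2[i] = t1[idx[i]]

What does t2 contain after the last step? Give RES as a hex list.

→ t0 |e6|e7|cb|ce|73|4d|1f|43|
→ t1 |e6|e6|e7|d8|cb|cb|ce|19|
→ t2 |e6|d8|ce|cb|d8|e7|d8|19|

RES = [ 0xe6  0xd8  0xce  0xcb  0xd8  0xe7  0xd8  0x19 ]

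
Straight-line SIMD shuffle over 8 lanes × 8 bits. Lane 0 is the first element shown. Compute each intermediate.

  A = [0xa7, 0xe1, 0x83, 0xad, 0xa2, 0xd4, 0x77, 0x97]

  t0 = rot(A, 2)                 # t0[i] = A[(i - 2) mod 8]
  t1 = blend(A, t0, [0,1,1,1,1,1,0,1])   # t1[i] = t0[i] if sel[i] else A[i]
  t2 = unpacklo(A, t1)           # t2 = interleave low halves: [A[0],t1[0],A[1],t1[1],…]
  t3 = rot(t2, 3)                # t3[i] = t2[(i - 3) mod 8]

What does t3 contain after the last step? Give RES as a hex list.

RES = [ 0xa7  0xad  0xe1  0xa7  0xa7  0xe1  0x97  0x83 ]

  t0: 77 97 a7 e1 83 ad a2 d4
  t1: a7 97 a7 e1 83 ad 77 d4
  t2: a7 a7 e1 97 83 a7 ad e1
  t3: a7 ad e1 a7 a7 e1 97 83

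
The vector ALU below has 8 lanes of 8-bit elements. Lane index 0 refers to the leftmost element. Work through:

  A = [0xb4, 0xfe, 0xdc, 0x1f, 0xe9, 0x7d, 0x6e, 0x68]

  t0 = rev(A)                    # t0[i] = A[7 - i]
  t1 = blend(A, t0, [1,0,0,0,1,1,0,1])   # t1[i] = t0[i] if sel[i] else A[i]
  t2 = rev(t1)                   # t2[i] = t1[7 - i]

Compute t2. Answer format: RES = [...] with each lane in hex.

t0 = [0x68, 0x6e, 0x7d, 0xe9, 0x1f, 0xdc, 0xfe, 0xb4]
t1 = [0x68, 0xfe, 0xdc, 0x1f, 0x1f, 0xdc, 0x6e, 0xb4]
t2 = [0xb4, 0x6e, 0xdc, 0x1f, 0x1f, 0xdc, 0xfe, 0x68]

RES = [ 0xb4  0x6e  0xdc  0x1f  0x1f  0xdc  0xfe  0x68 ]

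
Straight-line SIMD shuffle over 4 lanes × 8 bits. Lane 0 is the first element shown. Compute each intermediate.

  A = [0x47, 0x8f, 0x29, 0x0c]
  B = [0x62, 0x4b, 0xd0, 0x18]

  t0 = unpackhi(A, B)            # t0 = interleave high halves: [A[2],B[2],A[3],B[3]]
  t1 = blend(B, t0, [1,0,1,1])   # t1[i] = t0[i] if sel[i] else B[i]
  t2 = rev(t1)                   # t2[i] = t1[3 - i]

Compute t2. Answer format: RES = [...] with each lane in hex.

RES = [ 0x18  0x0c  0x4b  0x29 ]

→ t0 |29|d0|0c|18|
→ t1 |29|4b|0c|18|
→ t2 |18|0c|4b|29|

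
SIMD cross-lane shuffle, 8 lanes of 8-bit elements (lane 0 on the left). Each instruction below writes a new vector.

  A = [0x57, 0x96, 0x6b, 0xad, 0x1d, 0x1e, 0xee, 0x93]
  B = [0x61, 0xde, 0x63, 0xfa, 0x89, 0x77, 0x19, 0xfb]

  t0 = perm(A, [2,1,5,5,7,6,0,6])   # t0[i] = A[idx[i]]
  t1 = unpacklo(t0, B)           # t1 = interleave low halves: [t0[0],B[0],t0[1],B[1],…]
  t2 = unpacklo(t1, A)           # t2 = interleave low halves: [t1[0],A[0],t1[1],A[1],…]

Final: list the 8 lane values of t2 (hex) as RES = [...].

RES = [0x6b, 0x57, 0x61, 0x96, 0x96, 0x6b, 0xde, 0xad]

→ t0 |6b|96|1e|1e|93|ee|57|ee|
→ t1 |6b|61|96|de|1e|63|1e|fa|
→ t2 |6b|57|61|96|96|6b|de|ad|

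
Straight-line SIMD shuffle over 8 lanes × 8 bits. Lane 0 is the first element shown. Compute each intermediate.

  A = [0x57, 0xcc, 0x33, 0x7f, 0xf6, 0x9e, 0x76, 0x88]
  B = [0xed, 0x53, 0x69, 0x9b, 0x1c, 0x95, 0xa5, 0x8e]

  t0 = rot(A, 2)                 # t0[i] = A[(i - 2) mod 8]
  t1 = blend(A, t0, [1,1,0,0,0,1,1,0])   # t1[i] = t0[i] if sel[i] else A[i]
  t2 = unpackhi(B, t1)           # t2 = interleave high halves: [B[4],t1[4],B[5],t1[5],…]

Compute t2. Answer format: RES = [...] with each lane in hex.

RES = [ 0x1c  0xf6  0x95  0x7f  0xa5  0xf6  0x8e  0x88 ]

→ t0 |76|88|57|cc|33|7f|f6|9e|
→ t1 |76|88|33|7f|f6|7f|f6|88|
→ t2 |1c|f6|95|7f|a5|f6|8e|88|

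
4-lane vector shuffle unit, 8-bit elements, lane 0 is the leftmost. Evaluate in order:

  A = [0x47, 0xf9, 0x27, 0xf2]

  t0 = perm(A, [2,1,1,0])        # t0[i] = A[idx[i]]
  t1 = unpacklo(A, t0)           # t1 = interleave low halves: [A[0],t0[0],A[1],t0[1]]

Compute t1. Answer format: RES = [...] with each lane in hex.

RES = [ 0x47  0x27  0xf9  0xf9 ]

t0 = [0x27, 0xf9, 0xf9, 0x47]
t1 = [0x47, 0x27, 0xf9, 0xf9]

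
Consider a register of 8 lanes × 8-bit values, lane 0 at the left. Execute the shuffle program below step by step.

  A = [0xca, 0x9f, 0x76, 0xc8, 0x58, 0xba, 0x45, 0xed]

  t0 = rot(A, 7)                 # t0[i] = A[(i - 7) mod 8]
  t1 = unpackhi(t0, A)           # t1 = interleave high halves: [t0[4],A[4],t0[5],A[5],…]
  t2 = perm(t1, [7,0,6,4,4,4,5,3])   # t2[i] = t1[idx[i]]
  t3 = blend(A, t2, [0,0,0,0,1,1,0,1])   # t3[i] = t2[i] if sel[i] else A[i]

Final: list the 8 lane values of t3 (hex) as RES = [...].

RES = [0xca, 0x9f, 0x76, 0xc8, 0xed, 0xed, 0x45, 0xba]

t0 = [0x9f, 0x76, 0xc8, 0x58, 0xba, 0x45, 0xed, 0xca]
t1 = [0xba, 0x58, 0x45, 0xba, 0xed, 0x45, 0xca, 0xed]
t2 = [0xed, 0xba, 0xca, 0xed, 0xed, 0xed, 0x45, 0xba]
t3 = [0xca, 0x9f, 0x76, 0xc8, 0xed, 0xed, 0x45, 0xba]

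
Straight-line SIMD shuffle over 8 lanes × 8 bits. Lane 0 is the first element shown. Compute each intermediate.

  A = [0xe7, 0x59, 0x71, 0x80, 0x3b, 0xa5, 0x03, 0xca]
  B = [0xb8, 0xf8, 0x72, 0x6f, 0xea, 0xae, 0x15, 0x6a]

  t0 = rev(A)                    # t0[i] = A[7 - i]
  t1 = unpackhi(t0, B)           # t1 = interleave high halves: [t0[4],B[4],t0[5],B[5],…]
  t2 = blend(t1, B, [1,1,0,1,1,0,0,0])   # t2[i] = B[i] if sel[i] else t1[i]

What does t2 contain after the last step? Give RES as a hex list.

RES = [ 0xb8  0xf8  0x71  0x6f  0xea  0x15  0xe7  0x6a ]

  t0: ca 03 a5 3b 80 71 59 e7
  t1: 80 ea 71 ae 59 15 e7 6a
  t2: b8 f8 71 6f ea 15 e7 6a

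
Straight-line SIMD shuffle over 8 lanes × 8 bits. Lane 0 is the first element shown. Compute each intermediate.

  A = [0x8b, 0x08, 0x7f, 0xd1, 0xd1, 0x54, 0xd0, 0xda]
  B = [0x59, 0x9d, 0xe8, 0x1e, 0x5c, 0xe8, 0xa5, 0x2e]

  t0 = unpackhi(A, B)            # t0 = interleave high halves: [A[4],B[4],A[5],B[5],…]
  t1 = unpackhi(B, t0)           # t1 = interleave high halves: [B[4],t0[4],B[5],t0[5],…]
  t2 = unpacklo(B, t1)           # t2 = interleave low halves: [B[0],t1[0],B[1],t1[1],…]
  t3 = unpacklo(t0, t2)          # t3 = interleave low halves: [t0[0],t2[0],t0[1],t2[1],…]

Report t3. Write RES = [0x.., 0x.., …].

  t0: d1 5c 54 e8 d0 a5 da 2e
  t1: 5c d0 e8 a5 a5 da 2e 2e
  t2: 59 5c 9d d0 e8 e8 1e a5
  t3: d1 59 5c 5c 54 9d e8 d0

RES = [0xd1, 0x59, 0x5c, 0x5c, 0x54, 0x9d, 0xe8, 0xd0]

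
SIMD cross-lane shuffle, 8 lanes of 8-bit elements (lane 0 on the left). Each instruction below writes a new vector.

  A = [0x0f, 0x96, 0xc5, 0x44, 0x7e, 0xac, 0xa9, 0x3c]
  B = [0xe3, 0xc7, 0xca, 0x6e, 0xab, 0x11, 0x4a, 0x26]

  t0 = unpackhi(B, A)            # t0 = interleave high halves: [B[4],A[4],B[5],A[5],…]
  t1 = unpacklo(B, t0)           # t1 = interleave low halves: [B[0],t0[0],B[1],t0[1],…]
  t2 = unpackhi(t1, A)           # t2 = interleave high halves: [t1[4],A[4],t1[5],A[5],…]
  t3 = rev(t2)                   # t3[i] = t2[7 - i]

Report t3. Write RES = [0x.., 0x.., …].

t0 = [0xab, 0x7e, 0x11, 0xac, 0x4a, 0xa9, 0x26, 0x3c]
t1 = [0xe3, 0xab, 0xc7, 0x7e, 0xca, 0x11, 0x6e, 0xac]
t2 = [0xca, 0x7e, 0x11, 0xac, 0x6e, 0xa9, 0xac, 0x3c]
t3 = [0x3c, 0xac, 0xa9, 0x6e, 0xac, 0x11, 0x7e, 0xca]

RES = [ 0x3c  0xac  0xa9  0x6e  0xac  0x11  0x7e  0xca ]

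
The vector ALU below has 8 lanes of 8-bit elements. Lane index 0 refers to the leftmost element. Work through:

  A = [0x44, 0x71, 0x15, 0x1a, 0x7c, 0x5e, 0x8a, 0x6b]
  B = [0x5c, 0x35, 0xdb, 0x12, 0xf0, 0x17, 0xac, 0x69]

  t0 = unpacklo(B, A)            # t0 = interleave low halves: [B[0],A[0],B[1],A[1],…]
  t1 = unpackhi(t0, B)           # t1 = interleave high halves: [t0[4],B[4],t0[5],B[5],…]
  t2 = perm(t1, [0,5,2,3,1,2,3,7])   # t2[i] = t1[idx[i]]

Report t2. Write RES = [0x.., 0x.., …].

→ t0 |5c|44|35|71|db|15|12|1a|
→ t1 |db|f0|15|17|12|ac|1a|69|
→ t2 |db|ac|15|17|f0|15|17|69|

RES = [0xdb, 0xac, 0x15, 0x17, 0xf0, 0x15, 0x17, 0x69]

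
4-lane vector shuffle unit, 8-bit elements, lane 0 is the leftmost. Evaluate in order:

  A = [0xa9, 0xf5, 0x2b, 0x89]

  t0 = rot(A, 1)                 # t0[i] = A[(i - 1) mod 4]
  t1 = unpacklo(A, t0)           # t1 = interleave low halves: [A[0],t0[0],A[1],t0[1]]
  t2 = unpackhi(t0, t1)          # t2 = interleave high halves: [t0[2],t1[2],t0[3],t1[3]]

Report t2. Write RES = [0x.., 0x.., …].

  t0: 89 a9 f5 2b
  t1: a9 89 f5 a9
  t2: f5 f5 2b a9

RES = [ 0xf5  0xf5  0x2b  0xa9 ]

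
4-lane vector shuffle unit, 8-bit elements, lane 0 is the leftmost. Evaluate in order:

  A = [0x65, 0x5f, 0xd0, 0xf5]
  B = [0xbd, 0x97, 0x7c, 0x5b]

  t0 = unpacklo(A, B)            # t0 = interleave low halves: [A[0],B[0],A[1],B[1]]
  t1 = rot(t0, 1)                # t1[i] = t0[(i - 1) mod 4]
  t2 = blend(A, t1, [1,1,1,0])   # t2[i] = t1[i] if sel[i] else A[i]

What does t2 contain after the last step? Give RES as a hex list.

RES = [0x97, 0x65, 0xbd, 0xf5]

→ t0 |65|bd|5f|97|
→ t1 |97|65|bd|5f|
→ t2 |97|65|bd|f5|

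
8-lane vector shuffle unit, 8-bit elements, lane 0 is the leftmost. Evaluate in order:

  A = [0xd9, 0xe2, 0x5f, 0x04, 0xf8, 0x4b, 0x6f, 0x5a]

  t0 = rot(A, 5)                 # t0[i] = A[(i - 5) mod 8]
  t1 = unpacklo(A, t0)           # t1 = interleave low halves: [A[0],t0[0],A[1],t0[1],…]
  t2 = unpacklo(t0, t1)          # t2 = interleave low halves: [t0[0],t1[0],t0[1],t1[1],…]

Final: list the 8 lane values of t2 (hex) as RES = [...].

RES = [0x04, 0xd9, 0xf8, 0x04, 0x4b, 0xe2, 0x6f, 0xf8]

  t0: 04 f8 4b 6f 5a d9 e2 5f
  t1: d9 04 e2 f8 5f 4b 04 6f
  t2: 04 d9 f8 04 4b e2 6f f8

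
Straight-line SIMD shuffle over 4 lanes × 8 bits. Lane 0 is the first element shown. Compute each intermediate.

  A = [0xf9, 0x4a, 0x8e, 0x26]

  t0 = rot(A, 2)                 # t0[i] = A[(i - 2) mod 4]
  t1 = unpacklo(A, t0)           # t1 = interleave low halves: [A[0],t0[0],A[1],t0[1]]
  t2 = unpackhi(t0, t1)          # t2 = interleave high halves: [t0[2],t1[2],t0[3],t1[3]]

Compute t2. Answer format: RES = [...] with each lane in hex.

  t0: 8e 26 f9 4a
  t1: f9 8e 4a 26
  t2: f9 4a 4a 26

RES = [0xf9, 0x4a, 0x4a, 0x26]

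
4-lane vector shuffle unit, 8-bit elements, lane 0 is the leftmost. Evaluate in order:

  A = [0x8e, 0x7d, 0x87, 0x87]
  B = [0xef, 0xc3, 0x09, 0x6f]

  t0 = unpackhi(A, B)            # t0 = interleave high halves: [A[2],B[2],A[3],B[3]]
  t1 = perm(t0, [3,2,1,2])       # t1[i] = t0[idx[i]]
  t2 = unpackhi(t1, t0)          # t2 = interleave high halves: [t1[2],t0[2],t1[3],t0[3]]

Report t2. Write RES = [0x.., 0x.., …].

t0 = [0x87, 0x09, 0x87, 0x6f]
t1 = [0x6f, 0x87, 0x09, 0x87]
t2 = [0x09, 0x87, 0x87, 0x6f]

RES = [ 0x09  0x87  0x87  0x6f ]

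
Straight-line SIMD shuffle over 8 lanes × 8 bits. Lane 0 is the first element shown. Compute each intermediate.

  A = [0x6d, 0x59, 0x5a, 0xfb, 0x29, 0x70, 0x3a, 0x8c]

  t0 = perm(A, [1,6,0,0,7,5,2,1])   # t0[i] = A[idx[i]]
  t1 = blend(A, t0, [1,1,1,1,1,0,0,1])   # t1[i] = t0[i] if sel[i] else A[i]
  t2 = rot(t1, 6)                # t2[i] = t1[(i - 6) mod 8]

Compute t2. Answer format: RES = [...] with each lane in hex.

t0 = [0x59, 0x3a, 0x6d, 0x6d, 0x8c, 0x70, 0x5a, 0x59]
t1 = [0x59, 0x3a, 0x6d, 0x6d, 0x8c, 0x70, 0x3a, 0x59]
t2 = [0x6d, 0x6d, 0x8c, 0x70, 0x3a, 0x59, 0x59, 0x3a]

RES = [0x6d, 0x6d, 0x8c, 0x70, 0x3a, 0x59, 0x59, 0x3a]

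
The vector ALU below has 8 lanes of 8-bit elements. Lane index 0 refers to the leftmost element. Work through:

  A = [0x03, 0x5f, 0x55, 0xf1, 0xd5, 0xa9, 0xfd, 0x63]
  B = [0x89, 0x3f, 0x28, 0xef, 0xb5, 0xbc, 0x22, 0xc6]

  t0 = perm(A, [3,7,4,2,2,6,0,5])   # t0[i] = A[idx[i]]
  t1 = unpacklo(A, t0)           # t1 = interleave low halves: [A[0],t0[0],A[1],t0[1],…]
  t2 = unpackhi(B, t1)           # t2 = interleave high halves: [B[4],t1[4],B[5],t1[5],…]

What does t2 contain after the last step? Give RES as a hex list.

→ t0 |f1|63|d5|55|55|fd|03|a9|
→ t1 |03|f1|5f|63|55|d5|f1|55|
→ t2 |b5|55|bc|d5|22|f1|c6|55|

RES = [0xb5, 0x55, 0xbc, 0xd5, 0x22, 0xf1, 0xc6, 0x55]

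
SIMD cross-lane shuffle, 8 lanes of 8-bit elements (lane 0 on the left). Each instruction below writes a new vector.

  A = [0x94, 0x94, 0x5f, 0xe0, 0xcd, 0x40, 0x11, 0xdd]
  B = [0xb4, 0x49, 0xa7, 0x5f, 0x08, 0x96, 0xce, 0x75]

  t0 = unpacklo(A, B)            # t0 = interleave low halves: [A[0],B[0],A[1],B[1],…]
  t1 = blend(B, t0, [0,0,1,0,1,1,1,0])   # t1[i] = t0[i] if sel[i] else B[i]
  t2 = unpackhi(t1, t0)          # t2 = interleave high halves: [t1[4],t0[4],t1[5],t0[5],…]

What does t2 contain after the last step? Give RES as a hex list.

t0 = [0x94, 0xb4, 0x94, 0x49, 0x5f, 0xa7, 0xe0, 0x5f]
t1 = [0xb4, 0x49, 0x94, 0x5f, 0x5f, 0xa7, 0xe0, 0x75]
t2 = [0x5f, 0x5f, 0xa7, 0xa7, 0xe0, 0xe0, 0x75, 0x5f]

RES = [0x5f, 0x5f, 0xa7, 0xa7, 0xe0, 0xe0, 0x75, 0x5f]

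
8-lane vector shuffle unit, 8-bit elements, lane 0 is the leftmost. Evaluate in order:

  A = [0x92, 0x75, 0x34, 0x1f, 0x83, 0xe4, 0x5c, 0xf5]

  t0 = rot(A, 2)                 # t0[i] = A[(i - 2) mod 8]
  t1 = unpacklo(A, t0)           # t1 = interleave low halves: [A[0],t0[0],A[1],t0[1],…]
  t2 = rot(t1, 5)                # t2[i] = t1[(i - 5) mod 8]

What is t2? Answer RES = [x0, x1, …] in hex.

RES = [0xf5, 0x34, 0x92, 0x1f, 0x75, 0x92, 0x5c, 0x75]

→ t0 |5c|f5|92|75|34|1f|83|e4|
→ t1 |92|5c|75|f5|34|92|1f|75|
→ t2 |f5|34|92|1f|75|92|5c|75|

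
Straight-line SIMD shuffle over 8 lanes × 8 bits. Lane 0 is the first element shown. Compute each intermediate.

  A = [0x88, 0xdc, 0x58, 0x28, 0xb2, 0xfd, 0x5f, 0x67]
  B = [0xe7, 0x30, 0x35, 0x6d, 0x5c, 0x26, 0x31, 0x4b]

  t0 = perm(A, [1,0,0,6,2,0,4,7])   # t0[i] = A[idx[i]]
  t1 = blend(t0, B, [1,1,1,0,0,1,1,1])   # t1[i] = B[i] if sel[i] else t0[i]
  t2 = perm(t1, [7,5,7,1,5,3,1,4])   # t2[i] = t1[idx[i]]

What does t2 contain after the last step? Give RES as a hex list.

→ t0 |dc|88|88|5f|58|88|b2|67|
→ t1 |e7|30|35|5f|58|26|31|4b|
→ t2 |4b|26|4b|30|26|5f|30|58|

RES = [0x4b, 0x26, 0x4b, 0x30, 0x26, 0x5f, 0x30, 0x58]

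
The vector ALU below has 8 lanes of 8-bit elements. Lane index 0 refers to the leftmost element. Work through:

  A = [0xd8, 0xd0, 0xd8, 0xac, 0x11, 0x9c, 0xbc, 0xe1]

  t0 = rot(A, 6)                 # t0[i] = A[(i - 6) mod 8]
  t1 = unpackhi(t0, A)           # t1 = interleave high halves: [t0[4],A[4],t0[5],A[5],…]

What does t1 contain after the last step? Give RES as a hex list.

  t0: d8 ac 11 9c bc e1 d8 d0
  t1: bc 11 e1 9c d8 bc d0 e1

RES = [0xbc, 0x11, 0xe1, 0x9c, 0xd8, 0xbc, 0xd0, 0xe1]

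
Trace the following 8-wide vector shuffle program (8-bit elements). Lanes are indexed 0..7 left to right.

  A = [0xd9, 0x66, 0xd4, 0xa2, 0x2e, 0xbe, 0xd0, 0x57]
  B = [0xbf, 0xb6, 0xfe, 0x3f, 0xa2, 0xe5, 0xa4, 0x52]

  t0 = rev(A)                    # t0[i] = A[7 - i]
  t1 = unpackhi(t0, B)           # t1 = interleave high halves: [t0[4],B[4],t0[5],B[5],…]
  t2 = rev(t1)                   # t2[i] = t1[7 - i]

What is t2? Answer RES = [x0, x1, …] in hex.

RES = [0x52, 0xd9, 0xa4, 0x66, 0xe5, 0xd4, 0xa2, 0xa2]

  t0: 57 d0 be 2e a2 d4 66 d9
  t1: a2 a2 d4 e5 66 a4 d9 52
  t2: 52 d9 a4 66 e5 d4 a2 a2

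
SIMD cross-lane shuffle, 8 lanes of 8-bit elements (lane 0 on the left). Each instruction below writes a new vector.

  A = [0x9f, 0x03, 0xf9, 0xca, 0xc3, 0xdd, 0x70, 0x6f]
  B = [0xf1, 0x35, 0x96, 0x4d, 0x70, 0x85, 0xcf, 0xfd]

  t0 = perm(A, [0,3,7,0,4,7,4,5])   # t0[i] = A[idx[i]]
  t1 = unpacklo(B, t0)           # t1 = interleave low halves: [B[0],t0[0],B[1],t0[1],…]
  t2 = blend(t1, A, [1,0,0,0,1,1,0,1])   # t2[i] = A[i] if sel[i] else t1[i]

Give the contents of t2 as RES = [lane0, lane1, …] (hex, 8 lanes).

RES = [0x9f, 0x9f, 0x35, 0xca, 0xc3, 0xdd, 0x4d, 0x6f]

t0 = [0x9f, 0xca, 0x6f, 0x9f, 0xc3, 0x6f, 0xc3, 0xdd]
t1 = [0xf1, 0x9f, 0x35, 0xca, 0x96, 0x6f, 0x4d, 0x9f]
t2 = [0x9f, 0x9f, 0x35, 0xca, 0xc3, 0xdd, 0x4d, 0x6f]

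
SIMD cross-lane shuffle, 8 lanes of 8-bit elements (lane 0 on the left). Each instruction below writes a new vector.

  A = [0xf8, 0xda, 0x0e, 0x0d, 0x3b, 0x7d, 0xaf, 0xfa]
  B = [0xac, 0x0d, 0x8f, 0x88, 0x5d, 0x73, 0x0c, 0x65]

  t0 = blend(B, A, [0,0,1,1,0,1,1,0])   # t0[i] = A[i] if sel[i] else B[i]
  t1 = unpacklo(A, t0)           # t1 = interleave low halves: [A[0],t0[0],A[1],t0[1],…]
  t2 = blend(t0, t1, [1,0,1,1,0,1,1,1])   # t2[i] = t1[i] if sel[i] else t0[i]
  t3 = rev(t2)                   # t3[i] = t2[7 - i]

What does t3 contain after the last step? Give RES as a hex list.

RES = [ 0x0d  0x0d  0x0e  0x5d  0x0d  0xda  0x0d  0xf8 ]

t0 = [0xac, 0x0d, 0x0e, 0x0d, 0x5d, 0x7d, 0xaf, 0x65]
t1 = [0xf8, 0xac, 0xda, 0x0d, 0x0e, 0x0e, 0x0d, 0x0d]
t2 = [0xf8, 0x0d, 0xda, 0x0d, 0x5d, 0x0e, 0x0d, 0x0d]
t3 = [0x0d, 0x0d, 0x0e, 0x5d, 0x0d, 0xda, 0x0d, 0xf8]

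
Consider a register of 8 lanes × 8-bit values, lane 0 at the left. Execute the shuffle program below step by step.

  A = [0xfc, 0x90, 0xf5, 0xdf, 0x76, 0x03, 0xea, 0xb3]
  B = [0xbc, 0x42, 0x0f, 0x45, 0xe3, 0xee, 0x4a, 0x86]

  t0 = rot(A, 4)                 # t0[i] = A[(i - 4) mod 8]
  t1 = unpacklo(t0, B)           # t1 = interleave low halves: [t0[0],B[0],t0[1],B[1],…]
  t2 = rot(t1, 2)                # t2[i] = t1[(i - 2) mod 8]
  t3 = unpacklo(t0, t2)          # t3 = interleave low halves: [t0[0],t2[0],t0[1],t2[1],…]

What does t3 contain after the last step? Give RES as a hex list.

RES = [ 0x76  0xb3  0x03  0x45  0xea  0x76  0xb3  0xbc ]

  t0: 76 03 ea b3 fc 90 f5 df
  t1: 76 bc 03 42 ea 0f b3 45
  t2: b3 45 76 bc 03 42 ea 0f
  t3: 76 b3 03 45 ea 76 b3 bc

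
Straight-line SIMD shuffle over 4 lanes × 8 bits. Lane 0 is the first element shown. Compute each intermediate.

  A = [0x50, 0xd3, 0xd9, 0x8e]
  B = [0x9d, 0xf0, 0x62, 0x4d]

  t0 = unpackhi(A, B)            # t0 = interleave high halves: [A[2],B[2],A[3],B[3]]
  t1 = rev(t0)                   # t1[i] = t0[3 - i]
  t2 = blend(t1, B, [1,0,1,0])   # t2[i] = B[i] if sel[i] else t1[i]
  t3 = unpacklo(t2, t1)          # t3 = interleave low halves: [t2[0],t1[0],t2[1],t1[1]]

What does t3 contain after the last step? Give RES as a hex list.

→ t0 |d9|62|8e|4d|
→ t1 |4d|8e|62|d9|
→ t2 |9d|8e|62|d9|
→ t3 |9d|4d|8e|8e|

RES = [ 0x9d  0x4d  0x8e  0x8e ]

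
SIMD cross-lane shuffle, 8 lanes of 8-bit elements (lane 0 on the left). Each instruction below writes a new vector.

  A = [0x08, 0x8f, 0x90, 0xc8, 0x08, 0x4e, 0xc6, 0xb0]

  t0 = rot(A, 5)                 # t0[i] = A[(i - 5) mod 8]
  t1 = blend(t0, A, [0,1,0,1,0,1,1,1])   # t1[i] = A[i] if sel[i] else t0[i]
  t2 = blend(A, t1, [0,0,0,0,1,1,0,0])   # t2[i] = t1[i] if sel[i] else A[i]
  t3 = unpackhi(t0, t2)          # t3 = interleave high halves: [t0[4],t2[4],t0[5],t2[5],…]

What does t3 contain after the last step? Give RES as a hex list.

RES = [0xb0, 0xb0, 0x08, 0x4e, 0x8f, 0xc6, 0x90, 0xb0]

→ t0 |c8|08|4e|c6|b0|08|8f|90|
→ t1 |c8|8f|4e|c8|b0|4e|c6|b0|
→ t2 |08|8f|90|c8|b0|4e|c6|b0|
→ t3 |b0|b0|08|4e|8f|c6|90|b0|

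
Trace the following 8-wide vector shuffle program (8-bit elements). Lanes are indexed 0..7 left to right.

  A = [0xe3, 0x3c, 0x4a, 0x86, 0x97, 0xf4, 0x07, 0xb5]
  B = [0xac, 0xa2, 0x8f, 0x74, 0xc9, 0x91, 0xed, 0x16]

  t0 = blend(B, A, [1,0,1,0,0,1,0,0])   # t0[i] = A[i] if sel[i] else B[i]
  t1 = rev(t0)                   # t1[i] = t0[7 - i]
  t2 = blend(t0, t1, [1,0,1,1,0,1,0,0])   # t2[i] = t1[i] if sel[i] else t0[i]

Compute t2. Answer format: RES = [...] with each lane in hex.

RES = [0x16, 0xa2, 0xf4, 0xc9, 0xc9, 0x4a, 0xed, 0x16]

t0 = [0xe3, 0xa2, 0x4a, 0x74, 0xc9, 0xf4, 0xed, 0x16]
t1 = [0x16, 0xed, 0xf4, 0xc9, 0x74, 0x4a, 0xa2, 0xe3]
t2 = [0x16, 0xa2, 0xf4, 0xc9, 0xc9, 0x4a, 0xed, 0x16]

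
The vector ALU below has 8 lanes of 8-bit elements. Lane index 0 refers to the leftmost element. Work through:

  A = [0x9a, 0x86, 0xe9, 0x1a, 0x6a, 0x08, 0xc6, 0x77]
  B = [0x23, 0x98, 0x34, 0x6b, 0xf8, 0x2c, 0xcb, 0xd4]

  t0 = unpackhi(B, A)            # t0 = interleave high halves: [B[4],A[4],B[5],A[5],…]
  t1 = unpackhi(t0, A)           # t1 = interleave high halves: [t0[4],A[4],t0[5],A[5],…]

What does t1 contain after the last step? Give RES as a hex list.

RES = [0xcb, 0x6a, 0xc6, 0x08, 0xd4, 0xc6, 0x77, 0x77]

t0 = [0xf8, 0x6a, 0x2c, 0x08, 0xcb, 0xc6, 0xd4, 0x77]
t1 = [0xcb, 0x6a, 0xc6, 0x08, 0xd4, 0xc6, 0x77, 0x77]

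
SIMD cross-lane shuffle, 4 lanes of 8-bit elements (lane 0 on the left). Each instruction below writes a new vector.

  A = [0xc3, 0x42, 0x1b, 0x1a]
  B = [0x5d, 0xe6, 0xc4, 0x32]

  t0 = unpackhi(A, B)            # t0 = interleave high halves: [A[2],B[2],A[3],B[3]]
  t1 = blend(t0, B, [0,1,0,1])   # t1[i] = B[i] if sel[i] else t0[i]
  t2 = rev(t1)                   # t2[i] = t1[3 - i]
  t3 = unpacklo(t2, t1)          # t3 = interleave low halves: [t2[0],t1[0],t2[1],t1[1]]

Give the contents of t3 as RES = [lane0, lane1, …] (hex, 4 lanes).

→ t0 |1b|c4|1a|32|
→ t1 |1b|e6|1a|32|
→ t2 |32|1a|e6|1b|
→ t3 |32|1b|1a|e6|

RES = [ 0x32  0x1b  0x1a  0xe6 ]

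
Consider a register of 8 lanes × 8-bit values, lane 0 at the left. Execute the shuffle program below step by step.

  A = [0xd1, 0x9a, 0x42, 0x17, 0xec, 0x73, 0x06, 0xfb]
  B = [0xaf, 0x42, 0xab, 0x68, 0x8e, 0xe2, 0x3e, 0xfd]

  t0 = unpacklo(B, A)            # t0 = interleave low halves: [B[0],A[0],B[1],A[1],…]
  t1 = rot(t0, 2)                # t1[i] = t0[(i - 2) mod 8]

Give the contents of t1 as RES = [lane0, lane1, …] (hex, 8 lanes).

RES = [0x68, 0x17, 0xaf, 0xd1, 0x42, 0x9a, 0xab, 0x42]

  t0: af d1 42 9a ab 42 68 17
  t1: 68 17 af d1 42 9a ab 42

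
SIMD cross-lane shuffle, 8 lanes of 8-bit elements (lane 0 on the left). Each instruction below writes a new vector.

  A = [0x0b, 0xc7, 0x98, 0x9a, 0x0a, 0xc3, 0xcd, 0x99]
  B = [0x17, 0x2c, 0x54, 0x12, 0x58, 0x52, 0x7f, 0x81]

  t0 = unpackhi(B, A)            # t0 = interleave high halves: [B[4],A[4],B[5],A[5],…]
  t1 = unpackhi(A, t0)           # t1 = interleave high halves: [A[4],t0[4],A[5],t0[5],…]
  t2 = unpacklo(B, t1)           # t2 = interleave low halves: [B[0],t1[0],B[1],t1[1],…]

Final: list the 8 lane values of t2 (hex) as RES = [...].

RES = [ 0x17  0x0a  0x2c  0x7f  0x54  0xc3  0x12  0xcd ]

→ t0 |58|0a|52|c3|7f|cd|81|99|
→ t1 |0a|7f|c3|cd|cd|81|99|99|
→ t2 |17|0a|2c|7f|54|c3|12|cd|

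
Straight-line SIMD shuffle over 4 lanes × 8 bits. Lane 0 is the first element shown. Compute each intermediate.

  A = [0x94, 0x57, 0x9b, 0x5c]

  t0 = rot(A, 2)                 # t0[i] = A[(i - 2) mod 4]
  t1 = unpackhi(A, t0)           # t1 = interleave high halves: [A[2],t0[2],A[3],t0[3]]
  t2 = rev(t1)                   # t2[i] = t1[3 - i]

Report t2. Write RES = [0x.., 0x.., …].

RES = [ 0x57  0x5c  0x94  0x9b ]

t0 = [0x9b, 0x5c, 0x94, 0x57]
t1 = [0x9b, 0x94, 0x5c, 0x57]
t2 = [0x57, 0x5c, 0x94, 0x9b]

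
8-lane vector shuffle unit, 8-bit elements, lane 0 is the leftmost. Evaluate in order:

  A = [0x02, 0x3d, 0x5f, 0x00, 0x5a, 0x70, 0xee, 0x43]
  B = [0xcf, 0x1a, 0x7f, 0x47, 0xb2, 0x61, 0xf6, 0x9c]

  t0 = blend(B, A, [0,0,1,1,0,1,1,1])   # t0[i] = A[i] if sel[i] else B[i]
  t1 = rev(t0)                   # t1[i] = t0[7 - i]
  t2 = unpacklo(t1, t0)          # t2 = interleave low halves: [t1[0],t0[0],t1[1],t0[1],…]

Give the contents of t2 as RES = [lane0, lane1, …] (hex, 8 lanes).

  t0: cf 1a 5f 00 b2 70 ee 43
  t1: 43 ee 70 b2 00 5f 1a cf
  t2: 43 cf ee 1a 70 5f b2 00

RES = [0x43, 0xcf, 0xee, 0x1a, 0x70, 0x5f, 0xb2, 0x00]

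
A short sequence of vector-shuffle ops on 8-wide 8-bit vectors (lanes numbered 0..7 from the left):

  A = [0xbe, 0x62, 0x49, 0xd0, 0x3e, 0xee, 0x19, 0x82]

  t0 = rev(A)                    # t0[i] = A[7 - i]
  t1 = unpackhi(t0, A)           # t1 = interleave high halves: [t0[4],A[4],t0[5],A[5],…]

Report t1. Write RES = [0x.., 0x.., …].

→ t0 |82|19|ee|3e|d0|49|62|be|
→ t1 |d0|3e|49|ee|62|19|be|82|

RES = [0xd0, 0x3e, 0x49, 0xee, 0x62, 0x19, 0xbe, 0x82]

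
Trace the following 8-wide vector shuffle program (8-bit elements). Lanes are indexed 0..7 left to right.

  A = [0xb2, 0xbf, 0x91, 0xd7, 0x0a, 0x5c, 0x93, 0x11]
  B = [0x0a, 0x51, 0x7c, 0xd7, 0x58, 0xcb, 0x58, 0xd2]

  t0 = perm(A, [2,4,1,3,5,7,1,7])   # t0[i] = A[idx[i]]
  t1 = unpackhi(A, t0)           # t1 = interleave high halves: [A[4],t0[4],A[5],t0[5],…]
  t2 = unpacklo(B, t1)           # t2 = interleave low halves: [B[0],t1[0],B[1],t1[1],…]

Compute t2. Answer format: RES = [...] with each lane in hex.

  t0: 91 0a bf d7 5c 11 bf 11
  t1: 0a 5c 5c 11 93 bf 11 11
  t2: 0a 0a 51 5c 7c 5c d7 11

RES = [0x0a, 0x0a, 0x51, 0x5c, 0x7c, 0x5c, 0xd7, 0x11]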